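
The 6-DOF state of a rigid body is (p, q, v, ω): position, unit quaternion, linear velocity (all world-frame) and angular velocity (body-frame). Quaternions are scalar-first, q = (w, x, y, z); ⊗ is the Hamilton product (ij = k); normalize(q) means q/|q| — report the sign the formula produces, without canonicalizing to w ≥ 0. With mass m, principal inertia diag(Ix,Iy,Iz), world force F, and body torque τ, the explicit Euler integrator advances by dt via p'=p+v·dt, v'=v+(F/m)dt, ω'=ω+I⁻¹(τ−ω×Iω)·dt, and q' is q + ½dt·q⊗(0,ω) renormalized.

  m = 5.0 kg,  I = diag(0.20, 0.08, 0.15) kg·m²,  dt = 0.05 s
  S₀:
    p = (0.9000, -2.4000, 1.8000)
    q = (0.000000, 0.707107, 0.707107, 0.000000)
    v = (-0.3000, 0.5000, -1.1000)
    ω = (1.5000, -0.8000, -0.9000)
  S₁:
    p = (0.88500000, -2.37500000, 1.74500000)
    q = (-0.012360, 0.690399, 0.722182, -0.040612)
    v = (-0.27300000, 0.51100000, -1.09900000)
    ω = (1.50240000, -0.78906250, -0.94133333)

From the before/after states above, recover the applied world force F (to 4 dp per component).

velocity change Δv = (0.02700000, 0.01100000, 0.00100000)
applied force F = (2.7000, 1.1000, 0.1000)

F = (2.7000, 1.1000, 0.1000)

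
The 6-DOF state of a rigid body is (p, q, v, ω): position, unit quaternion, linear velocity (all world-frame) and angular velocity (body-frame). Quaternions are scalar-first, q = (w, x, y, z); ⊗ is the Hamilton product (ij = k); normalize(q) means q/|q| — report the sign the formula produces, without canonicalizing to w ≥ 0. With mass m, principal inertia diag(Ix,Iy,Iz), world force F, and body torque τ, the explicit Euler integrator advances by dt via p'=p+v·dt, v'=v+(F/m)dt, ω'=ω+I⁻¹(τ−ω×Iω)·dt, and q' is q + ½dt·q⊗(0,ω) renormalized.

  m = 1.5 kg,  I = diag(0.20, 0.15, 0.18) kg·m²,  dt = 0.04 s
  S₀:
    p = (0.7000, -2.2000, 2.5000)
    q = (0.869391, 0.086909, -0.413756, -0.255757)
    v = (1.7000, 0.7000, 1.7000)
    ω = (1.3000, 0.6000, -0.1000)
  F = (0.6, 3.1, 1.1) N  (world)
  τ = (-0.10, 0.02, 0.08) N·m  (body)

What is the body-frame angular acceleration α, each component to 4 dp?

α = (-0.4910, 0.1507, 0.6611)

precession coupling ω×(Iω) = (-0.0018, -0.0026, -0.0390)
α = I⁻¹(τ − ω×Iω) = (-0.4910, 0.1507, 0.6611)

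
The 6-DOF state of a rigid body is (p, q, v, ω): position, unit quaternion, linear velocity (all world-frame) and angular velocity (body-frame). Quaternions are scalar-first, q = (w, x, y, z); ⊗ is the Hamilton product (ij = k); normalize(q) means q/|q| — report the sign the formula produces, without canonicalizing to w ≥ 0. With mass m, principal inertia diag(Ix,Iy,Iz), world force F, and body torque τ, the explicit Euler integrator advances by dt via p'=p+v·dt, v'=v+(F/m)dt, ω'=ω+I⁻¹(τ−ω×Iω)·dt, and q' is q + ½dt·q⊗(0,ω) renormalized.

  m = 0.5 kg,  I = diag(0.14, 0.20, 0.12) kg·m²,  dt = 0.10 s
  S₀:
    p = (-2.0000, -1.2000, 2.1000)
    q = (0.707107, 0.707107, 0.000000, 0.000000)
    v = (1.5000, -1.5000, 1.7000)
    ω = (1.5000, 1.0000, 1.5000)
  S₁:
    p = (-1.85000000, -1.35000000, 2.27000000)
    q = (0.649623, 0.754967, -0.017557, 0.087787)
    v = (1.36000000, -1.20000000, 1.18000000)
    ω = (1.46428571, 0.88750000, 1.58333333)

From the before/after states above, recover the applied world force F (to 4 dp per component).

F = (-0.7000, 1.5000, -2.6000)

Δv = v₁−v₀ = (-0.14000000, 0.30000000, -0.52000000)
applied force F = (-0.7000, 1.5000, -2.6000)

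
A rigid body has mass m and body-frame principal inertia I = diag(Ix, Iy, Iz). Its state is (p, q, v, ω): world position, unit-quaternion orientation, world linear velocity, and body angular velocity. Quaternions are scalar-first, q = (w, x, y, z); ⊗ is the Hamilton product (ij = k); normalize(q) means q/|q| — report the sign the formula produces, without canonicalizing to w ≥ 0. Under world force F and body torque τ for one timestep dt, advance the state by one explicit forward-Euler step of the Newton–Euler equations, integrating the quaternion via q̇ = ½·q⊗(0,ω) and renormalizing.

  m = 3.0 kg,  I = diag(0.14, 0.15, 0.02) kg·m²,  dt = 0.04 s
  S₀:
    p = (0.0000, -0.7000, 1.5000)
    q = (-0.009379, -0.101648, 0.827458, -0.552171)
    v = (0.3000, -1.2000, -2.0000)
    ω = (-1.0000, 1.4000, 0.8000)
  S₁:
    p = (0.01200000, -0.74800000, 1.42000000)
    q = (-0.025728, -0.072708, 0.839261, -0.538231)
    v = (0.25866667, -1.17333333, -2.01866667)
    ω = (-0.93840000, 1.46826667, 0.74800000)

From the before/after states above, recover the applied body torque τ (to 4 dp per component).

τ = (0.0700, 0.1600, -0.0400)

Δω = ω₁−ω₀ = (0.06160000, 0.06826667, -0.05200000)
ω₀×(Iω₀) = (-0.1456, -0.0960, -0.0140)
applied torque τ = (0.0700, 0.1600, -0.0400)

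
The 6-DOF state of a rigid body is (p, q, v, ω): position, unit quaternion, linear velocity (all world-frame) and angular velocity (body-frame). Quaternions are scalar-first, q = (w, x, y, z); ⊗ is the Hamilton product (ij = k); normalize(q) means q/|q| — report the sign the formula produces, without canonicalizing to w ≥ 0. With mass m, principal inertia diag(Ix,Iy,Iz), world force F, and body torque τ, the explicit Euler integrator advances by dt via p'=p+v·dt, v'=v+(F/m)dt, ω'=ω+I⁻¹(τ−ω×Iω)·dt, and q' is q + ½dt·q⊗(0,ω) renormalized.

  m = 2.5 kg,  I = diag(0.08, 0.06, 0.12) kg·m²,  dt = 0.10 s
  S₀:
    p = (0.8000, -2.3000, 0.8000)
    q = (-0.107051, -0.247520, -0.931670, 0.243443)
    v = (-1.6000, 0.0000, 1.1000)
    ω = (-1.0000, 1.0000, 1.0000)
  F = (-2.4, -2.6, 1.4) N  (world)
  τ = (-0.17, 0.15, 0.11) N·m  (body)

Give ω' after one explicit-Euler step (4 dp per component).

ω' = (-1.2875, 1.1833, 1.0750)

(τ − ω×Iω)/I = (-2.8750, 1.8333, 0.7500)
ω + α·dt = (-1.2875, 1.1833, 1.0750)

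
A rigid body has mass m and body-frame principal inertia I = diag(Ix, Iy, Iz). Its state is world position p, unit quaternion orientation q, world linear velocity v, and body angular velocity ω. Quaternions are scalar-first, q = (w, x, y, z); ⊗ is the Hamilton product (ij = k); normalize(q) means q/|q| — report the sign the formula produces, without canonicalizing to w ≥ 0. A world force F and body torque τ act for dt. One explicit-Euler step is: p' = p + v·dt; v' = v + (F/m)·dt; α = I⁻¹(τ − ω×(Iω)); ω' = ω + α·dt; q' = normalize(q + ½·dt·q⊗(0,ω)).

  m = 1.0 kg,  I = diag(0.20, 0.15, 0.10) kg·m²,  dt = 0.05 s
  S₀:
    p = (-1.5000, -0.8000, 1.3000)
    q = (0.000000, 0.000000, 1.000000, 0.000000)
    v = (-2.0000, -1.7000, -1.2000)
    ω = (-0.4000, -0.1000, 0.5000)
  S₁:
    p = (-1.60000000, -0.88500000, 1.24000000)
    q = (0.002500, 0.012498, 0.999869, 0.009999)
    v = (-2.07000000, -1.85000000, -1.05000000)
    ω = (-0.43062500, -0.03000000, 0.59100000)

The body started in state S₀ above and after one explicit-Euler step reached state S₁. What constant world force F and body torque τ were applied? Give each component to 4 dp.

F = (-1.4000, -3.0000, 3.0000)
τ = (-0.1200, 0.1900, 0.1800)

ω₁ − ω₀ = (-0.03062500, 0.07000000, 0.09100000)
precession coupling = (0.0025, -0.0200, -0.0020)
τ = I·(Δω/dt) + ω₀×(Iω₀) = (-0.1200, 0.1900, 0.1800)
Δv = v₁−v₀ = (-0.07000000, -0.15000000, 0.15000000)
m·(v₁−v₀)/dt = (-1.4000, -3.0000, 3.0000)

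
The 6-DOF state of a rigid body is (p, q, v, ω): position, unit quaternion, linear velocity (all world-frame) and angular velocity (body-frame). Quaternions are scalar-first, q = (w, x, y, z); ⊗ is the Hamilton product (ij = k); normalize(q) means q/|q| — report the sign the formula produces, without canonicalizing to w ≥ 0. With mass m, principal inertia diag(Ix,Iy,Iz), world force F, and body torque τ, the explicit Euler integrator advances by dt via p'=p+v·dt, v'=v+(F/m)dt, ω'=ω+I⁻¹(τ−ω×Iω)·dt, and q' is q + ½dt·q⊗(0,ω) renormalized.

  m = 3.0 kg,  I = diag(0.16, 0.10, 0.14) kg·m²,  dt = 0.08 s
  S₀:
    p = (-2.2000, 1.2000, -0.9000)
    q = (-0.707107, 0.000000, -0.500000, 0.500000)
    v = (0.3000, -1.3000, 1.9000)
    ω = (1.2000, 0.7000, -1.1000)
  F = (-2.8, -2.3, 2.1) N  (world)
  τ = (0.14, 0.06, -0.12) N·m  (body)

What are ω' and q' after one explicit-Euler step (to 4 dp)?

ω' = (1.2854, 0.7691, -1.1398)
q' = (-0.6694, -0.0259, -0.4946, 0.5537)

angular accel α = (1.0675, 0.8640, -0.4971)
new body rate ω' = (1.2854, 0.7691, -1.1398)
2q̇ = q⊗(0,ω) = (0.9000000, -0.6485284, 0.1050251, 1.3778177)
q + ½dt·q⊗(0,ω), renormalized = (-0.6694, -0.0259, -0.4946, 0.5537)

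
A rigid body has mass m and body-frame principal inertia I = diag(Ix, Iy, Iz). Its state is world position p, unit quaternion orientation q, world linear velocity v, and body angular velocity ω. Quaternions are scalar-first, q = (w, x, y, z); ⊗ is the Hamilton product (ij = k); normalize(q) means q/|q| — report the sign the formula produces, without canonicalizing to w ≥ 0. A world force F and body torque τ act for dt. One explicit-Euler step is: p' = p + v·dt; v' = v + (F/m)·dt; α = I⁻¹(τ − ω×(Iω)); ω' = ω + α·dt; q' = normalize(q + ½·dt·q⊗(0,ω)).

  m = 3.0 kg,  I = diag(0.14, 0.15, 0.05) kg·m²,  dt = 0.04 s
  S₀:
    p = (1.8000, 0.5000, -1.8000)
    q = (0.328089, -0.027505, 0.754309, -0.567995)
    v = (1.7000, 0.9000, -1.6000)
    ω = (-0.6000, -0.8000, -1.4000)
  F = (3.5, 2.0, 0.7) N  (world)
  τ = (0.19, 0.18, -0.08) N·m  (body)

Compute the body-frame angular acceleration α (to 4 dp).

α = (2.1571, 0.6960, -1.6960)

gyro term ω×Iω = (-0.1120, 0.0756, 0.0048)
(τ − ω×Iω)/I = (2.1571, 0.6960, -1.6960)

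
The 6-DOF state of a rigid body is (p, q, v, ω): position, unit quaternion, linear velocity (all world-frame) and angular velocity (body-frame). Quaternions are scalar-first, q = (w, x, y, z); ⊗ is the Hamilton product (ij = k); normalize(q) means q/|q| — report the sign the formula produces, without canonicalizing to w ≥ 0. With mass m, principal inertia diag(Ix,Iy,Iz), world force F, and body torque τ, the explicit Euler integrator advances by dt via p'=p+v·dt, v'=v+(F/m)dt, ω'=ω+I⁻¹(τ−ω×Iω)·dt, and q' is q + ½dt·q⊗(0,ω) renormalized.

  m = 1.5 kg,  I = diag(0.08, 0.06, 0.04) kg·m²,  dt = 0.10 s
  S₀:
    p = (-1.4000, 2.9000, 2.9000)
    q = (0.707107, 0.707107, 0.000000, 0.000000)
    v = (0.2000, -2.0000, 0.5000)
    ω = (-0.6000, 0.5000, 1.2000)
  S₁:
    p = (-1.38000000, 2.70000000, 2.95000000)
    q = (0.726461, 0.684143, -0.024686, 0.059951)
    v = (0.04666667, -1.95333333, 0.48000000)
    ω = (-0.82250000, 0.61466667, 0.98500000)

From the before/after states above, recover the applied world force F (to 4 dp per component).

Δv = v₁−v₀ = (-0.15333333, 0.04666667, -0.02000000)
m·(v₁−v₀)/dt = (-2.3000, 0.7000, -0.3000)

F = (-2.3000, 0.7000, -0.3000)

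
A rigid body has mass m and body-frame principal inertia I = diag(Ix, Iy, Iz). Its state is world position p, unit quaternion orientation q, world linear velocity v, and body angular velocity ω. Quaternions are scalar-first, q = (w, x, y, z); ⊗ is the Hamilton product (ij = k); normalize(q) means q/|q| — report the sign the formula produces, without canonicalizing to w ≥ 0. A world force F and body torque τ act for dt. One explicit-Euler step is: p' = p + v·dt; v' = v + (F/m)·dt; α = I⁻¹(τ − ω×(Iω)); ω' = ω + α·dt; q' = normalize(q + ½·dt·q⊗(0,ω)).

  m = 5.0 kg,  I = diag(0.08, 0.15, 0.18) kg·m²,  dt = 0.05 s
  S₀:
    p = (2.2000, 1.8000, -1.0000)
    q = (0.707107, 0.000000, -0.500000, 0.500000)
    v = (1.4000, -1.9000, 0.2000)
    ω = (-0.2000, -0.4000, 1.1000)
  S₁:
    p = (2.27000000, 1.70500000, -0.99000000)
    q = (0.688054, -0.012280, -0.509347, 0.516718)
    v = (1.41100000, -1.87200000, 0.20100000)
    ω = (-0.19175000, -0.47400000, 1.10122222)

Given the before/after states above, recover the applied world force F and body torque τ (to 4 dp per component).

Δω = ω₁−ω₀ = (0.00825000, -0.07400000, 0.00122222)
I·α + gyro = (0.0000, -0.2000, 0.0100)
velocity change Δv = (0.01100000, 0.02800000, 0.00100000)
m·(v₁−v₀)/dt = (1.1000, 2.8000, 0.1000)

F = (1.1000, 2.8000, 0.1000)
τ = (0.0000, -0.2000, 0.0100)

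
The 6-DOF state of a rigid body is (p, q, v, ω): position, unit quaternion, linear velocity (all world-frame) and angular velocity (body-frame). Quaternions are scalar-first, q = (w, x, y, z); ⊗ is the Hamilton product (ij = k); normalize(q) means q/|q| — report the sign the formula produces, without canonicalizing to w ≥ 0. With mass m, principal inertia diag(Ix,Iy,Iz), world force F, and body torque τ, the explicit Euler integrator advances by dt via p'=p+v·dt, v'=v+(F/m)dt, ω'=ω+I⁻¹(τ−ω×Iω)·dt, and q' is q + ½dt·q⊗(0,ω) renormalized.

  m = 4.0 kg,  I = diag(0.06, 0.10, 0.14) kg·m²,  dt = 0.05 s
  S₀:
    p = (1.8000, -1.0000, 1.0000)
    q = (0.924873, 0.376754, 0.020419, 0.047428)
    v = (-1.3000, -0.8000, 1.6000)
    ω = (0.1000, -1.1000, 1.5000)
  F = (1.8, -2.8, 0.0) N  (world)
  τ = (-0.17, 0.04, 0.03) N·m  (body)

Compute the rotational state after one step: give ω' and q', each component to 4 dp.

angular accel α = (-1.7333, 0.5200, 0.2457)
new body rate ω' = (0.0133, -1.0740, 1.5123)
Hamilton product q⊗(0,ω) = (-0.0863565, 0.1752866, -1.5777485, 0.9708382)
updated quaternion q' = (0.9217, 0.3807, -0.0190, 0.0716)

ω' = (0.0133, -1.0740, 1.5123)
q' = (0.9217, 0.3807, -0.0190, 0.0716)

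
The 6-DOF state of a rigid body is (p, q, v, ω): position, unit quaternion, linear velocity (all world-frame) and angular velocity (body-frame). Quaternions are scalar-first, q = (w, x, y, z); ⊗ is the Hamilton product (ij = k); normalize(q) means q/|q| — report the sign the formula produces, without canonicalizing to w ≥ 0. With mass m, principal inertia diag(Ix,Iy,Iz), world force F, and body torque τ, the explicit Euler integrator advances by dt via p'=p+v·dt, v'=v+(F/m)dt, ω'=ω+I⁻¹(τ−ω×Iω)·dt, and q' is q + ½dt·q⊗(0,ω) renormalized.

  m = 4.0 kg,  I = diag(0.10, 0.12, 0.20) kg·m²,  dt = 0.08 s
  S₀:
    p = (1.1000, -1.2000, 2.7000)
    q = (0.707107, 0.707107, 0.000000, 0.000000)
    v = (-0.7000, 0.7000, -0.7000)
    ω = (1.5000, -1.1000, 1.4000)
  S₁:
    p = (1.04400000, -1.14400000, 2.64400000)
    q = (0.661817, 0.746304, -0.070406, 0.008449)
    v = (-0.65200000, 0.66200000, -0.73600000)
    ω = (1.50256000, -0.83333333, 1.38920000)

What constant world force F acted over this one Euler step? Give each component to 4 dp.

Δv = v₁−v₀ = (0.04800000, -0.03800000, -0.03600000)
F = m·Δv/dt = (2.4000, -1.9000, -1.8000)

F = (2.4000, -1.9000, -1.8000)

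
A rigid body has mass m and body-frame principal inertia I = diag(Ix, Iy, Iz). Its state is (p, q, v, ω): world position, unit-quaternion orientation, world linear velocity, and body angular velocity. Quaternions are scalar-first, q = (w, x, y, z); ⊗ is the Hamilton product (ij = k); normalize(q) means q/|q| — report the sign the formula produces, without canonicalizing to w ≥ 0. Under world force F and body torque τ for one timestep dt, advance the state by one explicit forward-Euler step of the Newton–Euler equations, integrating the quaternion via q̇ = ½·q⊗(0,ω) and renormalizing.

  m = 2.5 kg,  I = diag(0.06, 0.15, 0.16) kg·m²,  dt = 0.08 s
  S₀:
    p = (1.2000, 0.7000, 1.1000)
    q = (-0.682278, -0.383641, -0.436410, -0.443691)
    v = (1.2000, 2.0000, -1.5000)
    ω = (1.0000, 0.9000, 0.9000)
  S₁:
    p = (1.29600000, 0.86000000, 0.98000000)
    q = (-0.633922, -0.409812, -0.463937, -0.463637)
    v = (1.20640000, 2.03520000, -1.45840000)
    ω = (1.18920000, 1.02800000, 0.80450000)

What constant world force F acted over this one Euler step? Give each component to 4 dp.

F = (0.2000, 1.1000, 1.3000)

Δv = v₁−v₀ = (0.00640000, 0.03520000, 0.04160000)
F = m·Δv/dt = (0.2000, 1.1000, 1.3000)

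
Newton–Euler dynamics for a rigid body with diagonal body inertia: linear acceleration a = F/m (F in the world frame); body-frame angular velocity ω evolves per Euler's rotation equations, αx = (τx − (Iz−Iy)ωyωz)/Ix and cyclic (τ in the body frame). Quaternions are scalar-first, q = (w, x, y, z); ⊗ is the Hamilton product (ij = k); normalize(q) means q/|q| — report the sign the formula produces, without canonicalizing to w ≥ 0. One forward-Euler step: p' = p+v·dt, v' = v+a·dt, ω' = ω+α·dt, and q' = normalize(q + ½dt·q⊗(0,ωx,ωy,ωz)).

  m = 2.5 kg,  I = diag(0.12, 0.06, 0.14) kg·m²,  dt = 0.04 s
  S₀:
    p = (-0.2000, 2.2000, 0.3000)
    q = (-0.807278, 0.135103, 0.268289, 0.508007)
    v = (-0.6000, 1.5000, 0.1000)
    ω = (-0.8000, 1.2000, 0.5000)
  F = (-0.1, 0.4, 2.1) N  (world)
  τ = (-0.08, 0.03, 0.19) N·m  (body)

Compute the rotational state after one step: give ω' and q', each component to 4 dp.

α = I⁻¹(τ − ω×Iω) = (-1.0667, 0.3667, 0.9457)
new body rate ω' = (-0.8427, 1.2147, 0.5378)
Hamilton product q⊗(0,ω) = (-0.4678679, 0.1703585, -1.4426907, -0.0268842)
q + ½dt·q⊗(0,ω), renormalized = (-0.8163, 0.1384, 0.2393, 0.5072)

ω' = (-0.8427, 1.2147, 0.5378)
q' = (-0.8163, 0.1384, 0.2393, 0.5072)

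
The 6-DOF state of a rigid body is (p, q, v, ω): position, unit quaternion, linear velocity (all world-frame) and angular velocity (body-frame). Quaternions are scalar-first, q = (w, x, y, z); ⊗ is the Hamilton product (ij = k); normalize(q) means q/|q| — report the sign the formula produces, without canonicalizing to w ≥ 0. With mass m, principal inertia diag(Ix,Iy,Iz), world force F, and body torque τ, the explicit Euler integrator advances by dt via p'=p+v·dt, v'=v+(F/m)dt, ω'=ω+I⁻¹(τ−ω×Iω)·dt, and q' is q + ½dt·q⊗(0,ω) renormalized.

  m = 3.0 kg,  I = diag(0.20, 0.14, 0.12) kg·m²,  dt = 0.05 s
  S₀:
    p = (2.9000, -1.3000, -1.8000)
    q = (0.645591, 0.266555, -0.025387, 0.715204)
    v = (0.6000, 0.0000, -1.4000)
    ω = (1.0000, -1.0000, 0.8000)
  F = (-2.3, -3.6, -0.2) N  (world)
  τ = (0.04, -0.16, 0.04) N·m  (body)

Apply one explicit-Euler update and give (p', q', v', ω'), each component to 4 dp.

p' = (2.9300, -1.3000, -1.8700)
q' = (0.6235, 0.2998, -0.0290, 0.7215)
v' = (0.5617, -0.0600, -1.4033)
ω' = (1.0060, -1.0800, 0.7917)

p + v·dt = (2.9300, -1.3000, -1.8700)
v' = v + a·dt = (0.5617, -0.0600, -1.4033)
angular accel α = (0.1200, -1.6000, -0.1667)
ω + α·dt = (1.0060, -1.0800, 0.7917)
2q̇ = q⊗(0,ω) = (-0.8641052, 1.3404854, -0.1436310, 0.2753048)
q + ½dt·q⊗(0,ω), renormalized = (0.6235, 0.2998, -0.0290, 0.7215)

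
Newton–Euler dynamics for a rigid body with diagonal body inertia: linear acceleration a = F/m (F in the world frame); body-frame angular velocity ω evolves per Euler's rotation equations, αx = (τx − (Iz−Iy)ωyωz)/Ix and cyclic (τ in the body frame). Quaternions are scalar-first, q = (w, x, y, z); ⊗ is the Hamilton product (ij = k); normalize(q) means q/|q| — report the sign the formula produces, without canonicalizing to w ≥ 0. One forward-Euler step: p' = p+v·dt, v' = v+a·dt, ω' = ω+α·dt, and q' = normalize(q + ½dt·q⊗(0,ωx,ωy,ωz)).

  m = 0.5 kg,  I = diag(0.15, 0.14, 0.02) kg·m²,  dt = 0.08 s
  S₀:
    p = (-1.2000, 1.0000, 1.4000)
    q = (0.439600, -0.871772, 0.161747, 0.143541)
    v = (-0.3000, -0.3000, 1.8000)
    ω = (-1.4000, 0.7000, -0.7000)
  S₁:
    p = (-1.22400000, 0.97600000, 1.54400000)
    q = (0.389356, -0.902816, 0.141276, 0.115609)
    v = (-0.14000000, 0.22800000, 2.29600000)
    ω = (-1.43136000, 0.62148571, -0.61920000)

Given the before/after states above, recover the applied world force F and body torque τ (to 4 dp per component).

F = (1.0000, 3.3000, 3.1000)
τ = (0.0000, -0.0100, 0.0300)

Δω = ω₁−ω₀ = (-0.03136000, -0.07851429, 0.08080000)
I·α + gyro = (0.0000, -0.0100, 0.0300)
velocity change Δv = (0.16000000, 0.52800000, 0.49600000)
applied force F = (1.0000, 3.3000, 3.1000)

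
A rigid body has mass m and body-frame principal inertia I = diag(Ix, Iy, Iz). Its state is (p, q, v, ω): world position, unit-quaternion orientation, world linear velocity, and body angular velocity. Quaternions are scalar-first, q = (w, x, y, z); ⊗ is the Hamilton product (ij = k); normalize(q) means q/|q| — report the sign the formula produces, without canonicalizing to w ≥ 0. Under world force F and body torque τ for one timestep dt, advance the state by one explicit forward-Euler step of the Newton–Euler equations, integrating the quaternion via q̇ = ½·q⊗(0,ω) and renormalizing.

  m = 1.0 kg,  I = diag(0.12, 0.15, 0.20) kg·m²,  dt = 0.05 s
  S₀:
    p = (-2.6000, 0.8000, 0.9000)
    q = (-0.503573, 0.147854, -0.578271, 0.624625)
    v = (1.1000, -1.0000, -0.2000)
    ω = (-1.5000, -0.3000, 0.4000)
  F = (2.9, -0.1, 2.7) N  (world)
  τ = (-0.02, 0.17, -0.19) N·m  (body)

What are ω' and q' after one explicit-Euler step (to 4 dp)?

ω' = (-1.5058, -0.2593, 0.3491)
q' = (-0.5082, 0.1655, -0.5989, 0.5963)

precession coupling ω×(Iω) = (-0.0060, 0.0480, 0.0135)
angular accel α = (-0.1167, 0.8133, -1.0175)
new body rate ω' = (-1.5058, -0.2593, 0.3491)
Hamilton product q⊗(0,ω) = (-0.2015503, 0.7114386, -0.8450072, -1.1131919)
updated quaternion q' = (-0.5082, 0.1655, -0.5989, 0.5963)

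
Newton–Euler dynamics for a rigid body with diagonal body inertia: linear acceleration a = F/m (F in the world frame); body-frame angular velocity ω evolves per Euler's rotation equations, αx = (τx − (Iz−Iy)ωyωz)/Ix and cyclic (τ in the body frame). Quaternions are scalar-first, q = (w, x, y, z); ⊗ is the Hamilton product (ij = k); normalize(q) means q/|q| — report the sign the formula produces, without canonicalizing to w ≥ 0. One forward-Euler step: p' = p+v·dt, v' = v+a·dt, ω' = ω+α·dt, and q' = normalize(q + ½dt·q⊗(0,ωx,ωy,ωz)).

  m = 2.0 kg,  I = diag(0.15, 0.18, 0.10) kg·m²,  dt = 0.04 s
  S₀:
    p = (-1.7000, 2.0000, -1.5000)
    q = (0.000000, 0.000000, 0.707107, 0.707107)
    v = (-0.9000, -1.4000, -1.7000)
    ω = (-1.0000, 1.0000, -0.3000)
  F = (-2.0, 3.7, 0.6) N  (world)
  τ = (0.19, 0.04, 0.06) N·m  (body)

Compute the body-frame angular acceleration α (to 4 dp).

gyro term ω×Iω = (0.0240, 0.0150, -0.0300)
α = I⁻¹(τ − ω×Iω) = (1.1067, 0.1389, 0.9000)

α = (1.1067, 0.1389, 0.9000)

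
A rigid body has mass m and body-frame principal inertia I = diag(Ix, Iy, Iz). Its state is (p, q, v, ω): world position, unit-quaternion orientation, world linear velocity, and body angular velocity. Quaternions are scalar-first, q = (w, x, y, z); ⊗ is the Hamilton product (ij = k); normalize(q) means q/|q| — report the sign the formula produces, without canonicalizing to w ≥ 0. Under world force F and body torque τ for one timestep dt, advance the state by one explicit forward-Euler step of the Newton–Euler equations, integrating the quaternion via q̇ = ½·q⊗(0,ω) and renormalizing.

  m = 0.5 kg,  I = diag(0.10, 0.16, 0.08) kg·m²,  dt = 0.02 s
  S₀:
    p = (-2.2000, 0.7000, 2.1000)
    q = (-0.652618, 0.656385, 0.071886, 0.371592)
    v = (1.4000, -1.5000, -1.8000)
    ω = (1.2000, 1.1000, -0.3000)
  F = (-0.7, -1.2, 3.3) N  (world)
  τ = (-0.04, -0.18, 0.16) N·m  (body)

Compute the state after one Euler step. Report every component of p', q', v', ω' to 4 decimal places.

p' = (-2.1720, 0.6700, 2.0640)
q' = (-0.6601, 0.6442, 0.0711, 0.3799)
v' = (1.3720, -1.5480, -1.6680)
ω' = (1.1867, 1.0784, -0.2798)

a = F/m = (-1.4000, -2.4000, 6.6000)
p' = p + v·dt = (-2.1720, 0.6700, 2.0640)
v' = v + a·dt = (1.3720, -1.5480, -1.6680)
gyro term ω×Iω = (0.0264, -0.0072, 0.0792)
angular accel α = (-0.6640, -1.0800, 1.0100)
ω + α·dt = (1.1867, 1.0784, -0.2798)
Hamilton product q⊗(0,ω) = (-0.7552590, -1.2134586, -0.0750539, 0.8315457)
q' = normalize(q + ½dt·q⊗(0,ω)) = (-0.6601, 0.6442, 0.0711, 0.3799)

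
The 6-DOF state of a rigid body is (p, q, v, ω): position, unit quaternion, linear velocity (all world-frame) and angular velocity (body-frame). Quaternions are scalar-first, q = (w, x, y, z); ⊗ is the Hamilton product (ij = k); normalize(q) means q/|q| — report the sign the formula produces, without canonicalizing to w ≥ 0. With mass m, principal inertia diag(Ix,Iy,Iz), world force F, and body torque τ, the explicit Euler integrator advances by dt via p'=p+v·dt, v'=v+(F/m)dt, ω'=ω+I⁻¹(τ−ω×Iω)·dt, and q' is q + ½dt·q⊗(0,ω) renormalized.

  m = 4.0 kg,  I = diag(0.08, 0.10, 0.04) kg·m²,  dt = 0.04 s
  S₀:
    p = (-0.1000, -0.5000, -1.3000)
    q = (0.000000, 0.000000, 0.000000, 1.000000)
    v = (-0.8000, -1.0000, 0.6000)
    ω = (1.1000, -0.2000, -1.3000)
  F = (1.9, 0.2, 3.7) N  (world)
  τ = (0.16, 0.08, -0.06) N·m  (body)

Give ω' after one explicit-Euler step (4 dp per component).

(τ − ω×Iω)/I = (2.1950, 1.3720, -1.3900)
new body rate ω' = (1.1878, -0.1451, -1.3556)

ω' = (1.1878, -0.1451, -1.3556)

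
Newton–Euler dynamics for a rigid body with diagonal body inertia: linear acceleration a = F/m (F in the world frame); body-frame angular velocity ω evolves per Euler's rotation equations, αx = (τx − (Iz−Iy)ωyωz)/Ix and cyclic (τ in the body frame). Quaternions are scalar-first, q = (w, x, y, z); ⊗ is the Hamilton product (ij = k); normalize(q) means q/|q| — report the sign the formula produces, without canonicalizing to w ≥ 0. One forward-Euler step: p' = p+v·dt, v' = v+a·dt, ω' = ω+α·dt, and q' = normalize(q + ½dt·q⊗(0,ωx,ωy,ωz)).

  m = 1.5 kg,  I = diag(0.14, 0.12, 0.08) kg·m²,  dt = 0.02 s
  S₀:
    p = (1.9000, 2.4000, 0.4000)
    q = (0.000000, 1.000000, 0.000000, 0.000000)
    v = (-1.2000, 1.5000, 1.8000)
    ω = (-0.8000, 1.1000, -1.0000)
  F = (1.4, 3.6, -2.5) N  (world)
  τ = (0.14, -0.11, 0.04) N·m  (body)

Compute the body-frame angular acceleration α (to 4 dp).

α = (0.6857, -1.3167, 0.2800)

ω×(Iω) gyroscopic = (0.0440, 0.0480, 0.0176)
α = I⁻¹(τ − ω×Iω) = (0.6857, -1.3167, 0.2800)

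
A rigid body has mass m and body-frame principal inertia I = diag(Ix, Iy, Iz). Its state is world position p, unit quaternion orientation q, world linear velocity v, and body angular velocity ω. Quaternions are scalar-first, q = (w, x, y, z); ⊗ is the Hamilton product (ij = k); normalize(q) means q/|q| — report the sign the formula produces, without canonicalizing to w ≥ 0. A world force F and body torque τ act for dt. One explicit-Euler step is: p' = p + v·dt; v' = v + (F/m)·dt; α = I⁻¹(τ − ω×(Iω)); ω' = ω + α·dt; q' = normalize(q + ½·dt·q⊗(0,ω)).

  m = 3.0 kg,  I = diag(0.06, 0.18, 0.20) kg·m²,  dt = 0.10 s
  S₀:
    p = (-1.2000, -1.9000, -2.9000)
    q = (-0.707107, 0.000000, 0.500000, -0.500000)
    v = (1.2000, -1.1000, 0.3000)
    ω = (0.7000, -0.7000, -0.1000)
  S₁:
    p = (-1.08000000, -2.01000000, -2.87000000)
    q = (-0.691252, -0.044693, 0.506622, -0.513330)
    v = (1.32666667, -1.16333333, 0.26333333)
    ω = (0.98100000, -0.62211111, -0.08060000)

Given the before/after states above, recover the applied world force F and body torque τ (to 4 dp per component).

F = (3.8000, -1.9000, -1.1000)
τ = (0.1700, 0.1500, -0.0200)

v₁ − v₀ = (0.12666667, -0.06333333, -0.03666667)
F = m·Δv/dt = (3.8000, -1.9000, -1.1000)
rate change Δω = (0.28100000, 0.07788889, 0.01940000)
gyro term ω₀×Iω₀ = (0.0014, 0.0098, -0.0588)
τ = I·(Δω/dt) + ω₀×(Iω₀) = (0.1700, 0.1500, -0.0200)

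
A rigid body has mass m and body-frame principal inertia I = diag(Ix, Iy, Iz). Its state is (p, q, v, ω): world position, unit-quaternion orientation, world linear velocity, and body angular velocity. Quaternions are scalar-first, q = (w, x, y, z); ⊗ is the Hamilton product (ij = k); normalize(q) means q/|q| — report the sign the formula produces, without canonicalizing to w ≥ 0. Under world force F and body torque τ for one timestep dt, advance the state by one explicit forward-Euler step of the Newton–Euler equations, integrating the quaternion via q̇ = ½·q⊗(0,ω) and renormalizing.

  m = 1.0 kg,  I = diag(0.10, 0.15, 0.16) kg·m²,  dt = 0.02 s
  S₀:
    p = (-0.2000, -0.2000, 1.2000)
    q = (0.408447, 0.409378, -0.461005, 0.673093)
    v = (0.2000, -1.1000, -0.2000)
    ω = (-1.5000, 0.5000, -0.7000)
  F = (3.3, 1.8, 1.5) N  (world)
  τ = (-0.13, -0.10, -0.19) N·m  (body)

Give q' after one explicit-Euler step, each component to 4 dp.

Hamilton product q⊗(0,ω) = (1.3157346, -0.6265135, -0.5188514, -0.7727314)
q' = normalize(q + ½dt·q⊗(0,ω)) = (0.4215, 0.4031, -0.4661, 0.6653)

q' = (0.4215, 0.4031, -0.4661, 0.6653)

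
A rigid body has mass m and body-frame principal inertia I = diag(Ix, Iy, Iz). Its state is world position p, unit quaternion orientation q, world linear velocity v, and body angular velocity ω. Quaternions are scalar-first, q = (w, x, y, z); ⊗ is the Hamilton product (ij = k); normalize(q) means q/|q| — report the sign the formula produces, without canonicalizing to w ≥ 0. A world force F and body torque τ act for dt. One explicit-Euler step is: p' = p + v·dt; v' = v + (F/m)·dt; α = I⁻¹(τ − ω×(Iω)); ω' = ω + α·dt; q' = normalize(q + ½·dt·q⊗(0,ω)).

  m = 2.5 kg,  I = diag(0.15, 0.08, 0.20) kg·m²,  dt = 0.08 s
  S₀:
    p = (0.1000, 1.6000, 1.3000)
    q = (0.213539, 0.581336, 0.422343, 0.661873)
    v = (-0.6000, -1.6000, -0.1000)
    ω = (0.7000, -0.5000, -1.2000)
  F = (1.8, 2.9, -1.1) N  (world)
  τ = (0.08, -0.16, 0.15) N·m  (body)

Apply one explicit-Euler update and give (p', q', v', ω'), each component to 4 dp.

α = I⁻¹(τ − ω×Iω) = (0.0533, -2.5250, 0.6275)
ω + α·dt = (0.7043, -0.7020, -1.1498)
Hamilton product q⊗(0,ω) = (0.5984839, -0.0263978, 1.0541448, -0.8425549)
q + ½dt·q⊗(0,ω), renormalized = (0.2371, 0.5793, 0.4637, 0.6271)
p + v·dt = (0.0520, 1.4720, 1.2920)
v' = v + a·dt = (-0.5424, -1.5072, -0.1352)

p' = (0.0520, 1.4720, 1.2920)
q' = (0.2371, 0.5793, 0.4637, 0.6271)
v' = (-0.5424, -1.5072, -0.1352)
ω' = (0.7043, -0.7020, -1.1498)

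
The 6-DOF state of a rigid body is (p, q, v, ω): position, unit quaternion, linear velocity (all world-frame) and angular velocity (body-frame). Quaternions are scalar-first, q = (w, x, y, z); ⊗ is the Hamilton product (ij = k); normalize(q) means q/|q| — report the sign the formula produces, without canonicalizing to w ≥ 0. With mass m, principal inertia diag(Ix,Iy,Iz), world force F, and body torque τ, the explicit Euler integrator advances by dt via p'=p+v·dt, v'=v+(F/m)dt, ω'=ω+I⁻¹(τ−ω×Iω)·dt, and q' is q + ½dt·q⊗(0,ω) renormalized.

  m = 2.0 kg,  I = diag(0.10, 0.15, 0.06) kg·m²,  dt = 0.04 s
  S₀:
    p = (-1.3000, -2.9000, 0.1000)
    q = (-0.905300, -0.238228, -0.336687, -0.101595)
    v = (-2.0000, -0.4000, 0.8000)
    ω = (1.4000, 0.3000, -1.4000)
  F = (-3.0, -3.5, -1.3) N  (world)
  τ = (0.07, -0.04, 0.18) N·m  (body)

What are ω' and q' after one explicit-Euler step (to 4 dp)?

ω' = (1.4129, 0.3102, -1.2940)
q' = (-0.8987, -0.2533, -0.3514, -0.0682)

precession coupling ω×(Iω) = (0.0378, -0.0784, 0.0210)
(τ − ω×Iω)/I = (0.3220, 0.2560, 2.6500)
ω' = ω + α·dt = (1.4129, 0.3102, -1.2940)
q⊗(0,ω) = (0.2922923, -0.7655797, -0.7473422, 1.6673134)
updated quaternion q' = (-0.8987, -0.2533, -0.3514, -0.0682)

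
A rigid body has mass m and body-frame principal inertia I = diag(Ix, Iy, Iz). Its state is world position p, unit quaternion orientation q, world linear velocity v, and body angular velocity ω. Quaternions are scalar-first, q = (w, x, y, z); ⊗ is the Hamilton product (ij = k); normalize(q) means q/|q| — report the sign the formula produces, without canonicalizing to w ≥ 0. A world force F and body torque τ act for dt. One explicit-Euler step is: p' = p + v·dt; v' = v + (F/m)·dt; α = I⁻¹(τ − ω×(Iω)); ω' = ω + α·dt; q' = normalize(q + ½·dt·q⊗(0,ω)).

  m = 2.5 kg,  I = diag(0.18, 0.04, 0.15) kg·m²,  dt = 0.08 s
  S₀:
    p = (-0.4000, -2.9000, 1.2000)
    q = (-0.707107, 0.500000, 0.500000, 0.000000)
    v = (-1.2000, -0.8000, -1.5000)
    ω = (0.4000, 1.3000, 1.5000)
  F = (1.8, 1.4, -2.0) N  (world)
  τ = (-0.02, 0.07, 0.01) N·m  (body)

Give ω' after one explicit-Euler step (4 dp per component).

angular accel α = (-1.3028, 1.3000, 0.5520)
ω + α·dt = (0.2958, 1.4040, 1.5442)

ω' = (0.2958, 1.4040, 1.5442)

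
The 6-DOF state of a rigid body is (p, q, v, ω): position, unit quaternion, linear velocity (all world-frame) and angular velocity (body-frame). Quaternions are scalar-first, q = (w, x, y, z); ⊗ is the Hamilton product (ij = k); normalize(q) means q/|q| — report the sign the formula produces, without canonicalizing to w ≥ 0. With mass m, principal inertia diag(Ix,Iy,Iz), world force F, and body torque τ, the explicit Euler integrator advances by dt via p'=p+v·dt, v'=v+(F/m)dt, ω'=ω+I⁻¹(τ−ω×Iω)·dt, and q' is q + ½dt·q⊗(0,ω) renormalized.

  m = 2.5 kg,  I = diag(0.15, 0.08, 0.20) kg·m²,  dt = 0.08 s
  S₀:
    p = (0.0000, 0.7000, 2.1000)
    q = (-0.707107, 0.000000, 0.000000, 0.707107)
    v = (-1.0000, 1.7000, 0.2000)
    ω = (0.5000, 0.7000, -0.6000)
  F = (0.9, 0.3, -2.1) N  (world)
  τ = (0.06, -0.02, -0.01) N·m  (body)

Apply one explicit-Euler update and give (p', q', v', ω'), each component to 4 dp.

a = (0.3600, 0.1200, -0.8400)
new position p' = (-0.0800, 0.8360, 2.1160)
new velocity v' = (-0.9712, 1.7096, 0.1328)
ω×(Iω) gyroscopic = (-0.0504, 0.0150, -0.0245)
angular accel α = (0.7360, -0.4375, 0.0725)
new body rate ω' = (0.5589, 0.6650, -0.5942)
Hamilton product q⊗(0,ω) = (0.4242642, -0.8485284, -0.1414214, 0.4242642)
updated quaternion q' = (-0.6895, -0.0339, -0.0057, 0.7234)

p' = (-0.0800, 0.8360, 2.1160)
q' = (-0.6895, -0.0339, -0.0057, 0.7234)
v' = (-0.9712, 1.7096, 0.1328)
ω' = (0.5589, 0.6650, -0.5942)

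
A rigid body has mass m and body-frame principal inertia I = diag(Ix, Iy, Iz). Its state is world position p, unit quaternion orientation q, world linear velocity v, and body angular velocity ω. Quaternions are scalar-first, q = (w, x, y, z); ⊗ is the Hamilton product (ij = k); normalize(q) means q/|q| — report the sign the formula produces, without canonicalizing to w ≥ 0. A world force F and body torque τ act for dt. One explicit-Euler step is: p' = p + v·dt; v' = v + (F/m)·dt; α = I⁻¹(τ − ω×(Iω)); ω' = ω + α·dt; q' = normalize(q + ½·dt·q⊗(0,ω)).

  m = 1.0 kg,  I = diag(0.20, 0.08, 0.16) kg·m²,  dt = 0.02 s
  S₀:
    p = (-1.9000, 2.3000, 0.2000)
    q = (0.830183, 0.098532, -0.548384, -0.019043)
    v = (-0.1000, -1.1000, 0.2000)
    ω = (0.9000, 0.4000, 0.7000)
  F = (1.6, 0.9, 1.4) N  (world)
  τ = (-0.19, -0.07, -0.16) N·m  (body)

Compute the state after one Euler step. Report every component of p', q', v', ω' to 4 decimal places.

angular accel α = (-1.0620, -1.1900, -0.7300)
ω' = ω + α·dt = (0.8788, 0.3762, 0.6854)
2q̇ = q⊗(0,ω) = (0.1440049, 0.3709131, 0.2459621, 1.1140865)
updated quaternion q' = (0.8316, 0.1022, -0.5459, -0.0079)
a = (1.6000, 0.9000, 1.4000)
p' = p + v·dt = (-1.9020, 2.2780, 0.2040)
v + (F/m)dt = (-0.0680, -1.0820, 0.2280)

p' = (-1.9020, 2.2780, 0.2040)
q' = (0.8316, 0.1022, -0.5459, -0.0079)
v' = (-0.0680, -1.0820, 0.2280)
ω' = (0.8788, 0.3762, 0.6854)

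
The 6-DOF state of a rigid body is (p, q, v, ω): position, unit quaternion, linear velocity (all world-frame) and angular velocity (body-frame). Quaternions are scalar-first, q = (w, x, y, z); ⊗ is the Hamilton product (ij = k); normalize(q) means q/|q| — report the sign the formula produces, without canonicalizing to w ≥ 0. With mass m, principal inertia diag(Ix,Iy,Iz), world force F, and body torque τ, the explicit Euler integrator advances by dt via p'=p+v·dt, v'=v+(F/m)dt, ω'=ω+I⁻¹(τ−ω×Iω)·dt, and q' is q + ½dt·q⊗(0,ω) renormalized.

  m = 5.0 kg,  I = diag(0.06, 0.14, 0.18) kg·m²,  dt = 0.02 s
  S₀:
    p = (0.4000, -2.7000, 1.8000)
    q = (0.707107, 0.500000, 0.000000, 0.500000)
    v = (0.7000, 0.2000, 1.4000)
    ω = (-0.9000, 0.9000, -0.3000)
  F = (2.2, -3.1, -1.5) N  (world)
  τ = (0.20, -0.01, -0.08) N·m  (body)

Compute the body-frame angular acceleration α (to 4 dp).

α = (3.5133, 0.1600, -0.0844)

precession coupling ω×(Iω) = (-0.0108, -0.0324, -0.0648)
(τ − ω×Iω)/I = (3.5133, 0.1600, -0.0844)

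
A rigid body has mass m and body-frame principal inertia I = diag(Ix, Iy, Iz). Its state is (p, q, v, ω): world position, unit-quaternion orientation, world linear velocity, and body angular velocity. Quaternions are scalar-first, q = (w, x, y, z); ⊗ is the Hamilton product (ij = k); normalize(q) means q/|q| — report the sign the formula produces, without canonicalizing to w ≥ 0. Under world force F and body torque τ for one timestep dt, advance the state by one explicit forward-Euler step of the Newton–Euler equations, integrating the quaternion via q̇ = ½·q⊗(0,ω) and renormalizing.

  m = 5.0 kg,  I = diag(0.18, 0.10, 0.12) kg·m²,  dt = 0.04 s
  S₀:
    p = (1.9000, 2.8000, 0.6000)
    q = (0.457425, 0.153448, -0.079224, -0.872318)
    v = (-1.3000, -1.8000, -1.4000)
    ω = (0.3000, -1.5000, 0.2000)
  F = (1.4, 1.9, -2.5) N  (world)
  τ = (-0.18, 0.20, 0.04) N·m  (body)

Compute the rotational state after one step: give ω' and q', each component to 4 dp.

gyro term ω×Iω = (-0.0060, 0.0036, 0.0360)
(τ − ω×Iω)/I = (-0.9667, 1.9640, 0.0333)
ω' = ω + α·dt = (0.2613, -1.4214, 0.2013)
q⊗(0,ω) = (0.0095932, -1.1870943, -0.9785225, -0.1149198)
updated quaternion q' = (0.4574, 0.1296, -0.0987, -0.8742)

ω' = (0.2613, -1.4214, 0.2013)
q' = (0.4574, 0.1296, -0.0987, -0.8742)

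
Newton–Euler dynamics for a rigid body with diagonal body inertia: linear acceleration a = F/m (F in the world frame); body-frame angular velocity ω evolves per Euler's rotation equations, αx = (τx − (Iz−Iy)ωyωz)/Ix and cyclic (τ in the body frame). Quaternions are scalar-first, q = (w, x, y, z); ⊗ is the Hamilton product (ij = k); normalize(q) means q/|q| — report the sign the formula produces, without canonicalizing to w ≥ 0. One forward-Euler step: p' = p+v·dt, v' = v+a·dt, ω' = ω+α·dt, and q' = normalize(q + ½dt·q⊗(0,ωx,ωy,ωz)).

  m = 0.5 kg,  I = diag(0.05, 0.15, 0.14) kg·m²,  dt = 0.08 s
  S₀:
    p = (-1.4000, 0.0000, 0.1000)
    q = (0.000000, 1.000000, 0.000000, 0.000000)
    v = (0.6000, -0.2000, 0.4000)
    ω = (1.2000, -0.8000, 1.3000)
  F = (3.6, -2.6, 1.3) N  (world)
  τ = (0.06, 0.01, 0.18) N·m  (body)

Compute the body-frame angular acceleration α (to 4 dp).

α = (0.9920, 1.0027, 1.9714)

gyro term ω×Iω = (0.0104, -0.1404, -0.0960)
(τ − ω×Iω)/I = (0.9920, 1.0027, 1.9714)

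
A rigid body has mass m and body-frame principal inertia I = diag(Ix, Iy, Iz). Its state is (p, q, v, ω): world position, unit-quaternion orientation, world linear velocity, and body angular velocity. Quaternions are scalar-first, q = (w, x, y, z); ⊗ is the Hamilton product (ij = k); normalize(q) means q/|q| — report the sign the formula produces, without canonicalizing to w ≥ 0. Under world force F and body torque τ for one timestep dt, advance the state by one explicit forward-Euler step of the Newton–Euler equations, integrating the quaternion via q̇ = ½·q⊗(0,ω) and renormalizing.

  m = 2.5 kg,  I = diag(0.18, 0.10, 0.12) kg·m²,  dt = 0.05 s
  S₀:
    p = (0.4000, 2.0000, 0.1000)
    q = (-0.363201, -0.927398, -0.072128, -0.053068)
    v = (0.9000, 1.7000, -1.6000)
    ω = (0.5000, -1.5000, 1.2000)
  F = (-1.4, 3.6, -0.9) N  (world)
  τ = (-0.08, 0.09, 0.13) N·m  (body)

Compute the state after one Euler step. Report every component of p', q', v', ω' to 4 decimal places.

p' = (0.4450, 2.0850, 0.0200)
q' = (-0.3523, -0.9349, -0.0313, -0.0283)
v' = (0.8720, 1.7720, -1.6180)
ω' = (0.4878, -1.4730, 1.2292)

precession coupling ω×(Iω) = (-0.0360, 0.0360, 0.0600)
α = I⁻¹(τ − ω×Iω) = (-0.2444, 0.5400, 0.5833)
ω' = ω + α·dt = (0.4878, -1.4730, 1.2292)
q⊗(0,ω) = (0.4191886, -0.3477561, 1.6311451, 0.9913198)
q' = normalize(q + ½dt·q⊗(0,ω)) = (-0.3523, -0.9349, -0.0313, -0.0283)
linear accel F/m = (-0.5600, 1.4400, -0.3600)
p' = p + v·dt = (0.4450, 2.0850, 0.0200)
new velocity v' = (0.8720, 1.7720, -1.6180)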